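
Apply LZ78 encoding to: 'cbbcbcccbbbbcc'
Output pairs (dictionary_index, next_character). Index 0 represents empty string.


LZ78 encoding steps:
Dictionary: {0: ''}
Step 1: w='' (idx 0), next='c' -> output (0, 'c'), add 'c' as idx 1
Step 2: w='' (idx 0), next='b' -> output (0, 'b'), add 'b' as idx 2
Step 3: w='b' (idx 2), next='c' -> output (2, 'c'), add 'bc' as idx 3
Step 4: w='bc' (idx 3), next='c' -> output (3, 'c'), add 'bcc' as idx 4
Step 5: w='c' (idx 1), next='b' -> output (1, 'b'), add 'cb' as idx 5
Step 6: w='b' (idx 2), next='b' -> output (2, 'b'), add 'bb' as idx 6
Step 7: w='bcc' (idx 4), end of input -> output (4, '')


Encoded: [(0, 'c'), (0, 'b'), (2, 'c'), (3, 'c'), (1, 'b'), (2, 'b'), (4, '')]


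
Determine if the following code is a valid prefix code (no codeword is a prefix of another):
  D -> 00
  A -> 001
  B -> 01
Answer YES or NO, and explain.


Checking each pair (does one codeword prefix another?):
  D='00' vs A='001': prefix -- VIOLATION

NO -- this is NOT a valid prefix code. D (00) is a prefix of A (001).


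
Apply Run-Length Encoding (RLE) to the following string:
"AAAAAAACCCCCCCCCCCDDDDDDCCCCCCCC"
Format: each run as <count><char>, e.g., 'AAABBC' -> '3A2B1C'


Scanning runs left to right:
  i=0: run of 'A' x 7 -> '7A'
  i=7: run of 'C' x 11 -> '11C'
  i=18: run of 'D' x 6 -> '6D'
  i=24: run of 'C' x 8 -> '8C'

RLE = 7A11C6D8C


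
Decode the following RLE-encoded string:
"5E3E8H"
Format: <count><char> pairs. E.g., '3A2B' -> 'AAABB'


Expanding each <count><char> pair:
  5E -> 'EEEEE'
  3E -> 'EEE'
  8H -> 'HHHHHHHH'

Decoded = EEEEEEEEHHHHHHHH


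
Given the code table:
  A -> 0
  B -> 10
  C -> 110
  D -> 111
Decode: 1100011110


Decoding:
110 -> C
0 -> A
0 -> A
111 -> D
10 -> B


Result: CAADB


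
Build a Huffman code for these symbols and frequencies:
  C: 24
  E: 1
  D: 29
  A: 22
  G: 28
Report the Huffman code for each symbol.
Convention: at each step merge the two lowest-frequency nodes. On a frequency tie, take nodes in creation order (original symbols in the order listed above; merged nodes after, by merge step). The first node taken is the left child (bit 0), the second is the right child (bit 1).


Huffman tree construction:
Step 1: Merge E(1) + A(22) = 23
Step 2: Merge (E+A)(23) + C(24) = 47
Step 3: Merge G(28) + D(29) = 57
Step 4: Merge ((E+A)+C)(47) + (G+D)(57) = 104
Read each symbol's code off the tree from the root (left child = 0, right child = 1).

Codes:
  C: 01 (length 2)
  E: 000 (length 3)
  D: 11 (length 2)
  A: 001 (length 3)
  G: 10 (length 2)
Average code length: 231/104 = 2.2212 bits/symbol


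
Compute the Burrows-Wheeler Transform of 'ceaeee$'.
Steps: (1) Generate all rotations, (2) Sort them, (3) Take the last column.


Rotations (sorted):
  0: $ceaeee -> last char: e
  1: aeee$ce -> last char: e
  2: ceaeee$ -> last char: $
  3: e$ceaee -> last char: e
  4: eaeee$c -> last char: c
  5: ee$ceae -> last char: e
  6: eee$cea -> last char: a


BWT = ee$ecea


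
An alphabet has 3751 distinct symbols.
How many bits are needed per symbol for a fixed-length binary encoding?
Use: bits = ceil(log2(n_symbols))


log2(3751) = 11.8731
Bracket: 2^11 = 2048 < 3751 <= 2^12 = 4096
So ceil(log2(3751)) = 12

bits = ceil(log2(3751)) = ceil(11.8731) = 12 bits


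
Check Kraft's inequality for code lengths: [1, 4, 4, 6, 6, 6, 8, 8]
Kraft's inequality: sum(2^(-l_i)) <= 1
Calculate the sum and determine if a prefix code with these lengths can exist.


Sum = 2^(-1) + 2^(-4) + 2^(-4) + 2^(-6) + 2^(-6) + 2^(-6) + 2^(-8) + 2^(-8)
    = 0.5 + 0.0625 + 0.0625 + 0.015625 + 0.015625 + 0.015625 + 0.00390625 + 0.00390625
    = 174/256 = 0.6796875
Since 0.6796875 <= 1, Kraft's inequality IS satisfied.
A prefix code with these lengths CAN exist.

Kraft sum = 0.6796875. Satisfied.


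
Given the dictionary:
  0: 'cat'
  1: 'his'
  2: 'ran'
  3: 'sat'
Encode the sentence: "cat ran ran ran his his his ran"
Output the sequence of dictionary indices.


Look up each word in the dictionary:
  'cat' -> 0
  'ran' -> 2
  'ran' -> 2
  'ran' -> 2
  'his' -> 1
  'his' -> 1
  'his' -> 1
  'ran' -> 2

Encoded: [0, 2, 2, 2, 1, 1, 1, 2]


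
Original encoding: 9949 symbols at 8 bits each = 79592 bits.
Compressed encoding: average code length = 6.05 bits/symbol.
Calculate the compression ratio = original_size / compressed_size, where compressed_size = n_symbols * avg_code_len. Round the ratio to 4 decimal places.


original_size = n_symbols * orig_bits = 9949 * 8 = 79592 bits
compressed_size = n_symbols * avg_code_len = 9949 * 6.05 = 60191.45 bits
ratio = original_size / compressed_size = 79592 / 60191.45 = 1.3223

Compression ratio = 1.3223


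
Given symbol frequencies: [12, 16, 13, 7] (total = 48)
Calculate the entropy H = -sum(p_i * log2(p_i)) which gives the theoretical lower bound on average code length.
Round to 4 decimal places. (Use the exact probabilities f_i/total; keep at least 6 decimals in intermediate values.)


Per-symbol terms -p_i * log2(p_i) with p_i = f_i/48:
  p = 12/48 = 0.250000: log2(p) = -2.000000, -p*log2(p) = 0.500000
  p = 16/48 = 0.333333: log2(p) = -1.584963, -p*log2(p) = 0.528321
  p = 13/48 = 0.270833: log2(p) = -1.884523, -p*log2(p) = 0.510392
  p = 7/48 = 0.145833: log2(p) = -2.777608, -p*log2(p) = 0.405068
H = 0.500000 + 0.528321 + 0.510392 + 0.405068 = 1.943781

H = 1.9438 bits/symbol


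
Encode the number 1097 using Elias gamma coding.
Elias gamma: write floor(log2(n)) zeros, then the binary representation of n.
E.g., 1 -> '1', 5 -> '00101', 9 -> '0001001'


num_bits = floor(log2(1097)) + 1 = 11
leading_zeros = num_bits - 1 = 10
binary(1097) = 10001001001

Elias gamma(1097) = '0000000000' + '10001001001' = 000000000010001001001 (21 bits)


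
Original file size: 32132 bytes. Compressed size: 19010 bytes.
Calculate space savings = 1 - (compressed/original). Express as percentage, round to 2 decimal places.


ratio = compressed/original = 19010/32132 = 0.591622
savings = 1 - ratio = 1 - 0.591622 = 0.408378
as a percentage: 0.408378 * 100 = 40.84%

Space savings = 1 - 19010/32132 = 40.84%


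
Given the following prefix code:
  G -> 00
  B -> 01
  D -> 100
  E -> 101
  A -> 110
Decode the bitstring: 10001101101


Decoding step by step:
Bits 100 -> D
Bits 01 -> B
Bits 101 -> E
Bits 101 -> E


Decoded message: DBEE


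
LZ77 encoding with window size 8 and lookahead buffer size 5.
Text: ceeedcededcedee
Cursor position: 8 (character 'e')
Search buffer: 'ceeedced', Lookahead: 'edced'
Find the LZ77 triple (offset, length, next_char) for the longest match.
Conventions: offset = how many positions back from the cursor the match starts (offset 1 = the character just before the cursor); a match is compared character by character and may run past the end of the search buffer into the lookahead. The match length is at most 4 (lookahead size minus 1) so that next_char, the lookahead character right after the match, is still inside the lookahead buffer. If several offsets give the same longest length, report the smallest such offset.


Try each offset into the search buffer:
  offset=1 (pos 7, char 'd'): match length 0
  offset=2 (pos 6, char 'e'): match length 2
  offset=3 (pos 5, char 'c'): match length 0
  offset=4 (pos 4, char 'd'): match length 0
  offset=5 (pos 3, char 'e'): match length 4
  offset=6 (pos 2, char 'e'): match length 1
  offset=7 (pos 1, char 'e'): match length 1
  offset=8 (pos 0, char 'c'): match length 0
Longest match has length 4 at offset 5.
next_char = character at position 8 + 4 = 12 -> 'd'

Best match: offset=5, length=4 (matching 'edce' starting at position 3)
LZ77 triple: (5, 4, 'd')


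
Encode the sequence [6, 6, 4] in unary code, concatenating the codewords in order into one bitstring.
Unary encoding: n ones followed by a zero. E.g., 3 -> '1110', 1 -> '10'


Encode each number as n ones followed by a terminating 0:
  6 -> 1111110 (7 bits)
  6 -> 1111110 (7 bits)
  4 -> 11110 (5 bits)
Total length = 7 + 7 + 5 = 19 bits.

Unary([6, 6, 4]) = 1111110111111011110 (19 bits)


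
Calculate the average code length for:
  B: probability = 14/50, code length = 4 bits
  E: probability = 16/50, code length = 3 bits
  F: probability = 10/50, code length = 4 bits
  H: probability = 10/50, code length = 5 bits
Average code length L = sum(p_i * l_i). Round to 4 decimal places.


Weighted contributions p_i * l_i:
  B: (14/50) * 4 = 56/50
  E: (16/50) * 3 = 48/50
  F: (10/50) * 4 = 40/50
  H: (10/50) * 5 = 50/50
Sum = (56 + 48 + 40 + 50)/50 = 194/50

L = 194/50 = 3.8800 bits/symbol


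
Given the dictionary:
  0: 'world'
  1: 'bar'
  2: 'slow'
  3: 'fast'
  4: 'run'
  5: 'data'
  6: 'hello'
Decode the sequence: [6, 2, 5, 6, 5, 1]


Look up each index in the dictionary:
  6 -> 'hello'
  2 -> 'slow'
  5 -> 'data'
  6 -> 'hello'
  5 -> 'data'
  1 -> 'bar'

Decoded: "hello slow data hello data bar"


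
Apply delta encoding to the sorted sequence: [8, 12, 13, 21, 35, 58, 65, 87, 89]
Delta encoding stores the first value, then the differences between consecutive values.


First value: 8
Deltas:
  12 - 8 = 4
  13 - 12 = 1
  21 - 13 = 8
  35 - 21 = 14
  58 - 35 = 23
  65 - 58 = 7
  87 - 65 = 22
  89 - 87 = 2


Delta encoded: [8, 4, 1, 8, 14, 23, 7, 22, 2]


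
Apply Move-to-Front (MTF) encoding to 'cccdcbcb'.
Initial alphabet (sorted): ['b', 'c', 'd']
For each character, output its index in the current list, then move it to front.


MTF encoding:
'c': index 1 in ['b', 'c', 'd'] -> ['c', 'b', 'd']
'c': index 0 in ['c', 'b', 'd'] -> ['c', 'b', 'd']
'c': index 0 in ['c', 'b', 'd'] -> ['c', 'b', 'd']
'd': index 2 in ['c', 'b', 'd'] -> ['d', 'c', 'b']
'c': index 1 in ['d', 'c', 'b'] -> ['c', 'd', 'b']
'b': index 2 in ['c', 'd', 'b'] -> ['b', 'c', 'd']
'c': index 1 in ['b', 'c', 'd'] -> ['c', 'b', 'd']
'b': index 1 in ['c', 'b', 'd'] -> ['b', 'c', 'd']


Output: [1, 0, 0, 2, 1, 2, 1, 1]


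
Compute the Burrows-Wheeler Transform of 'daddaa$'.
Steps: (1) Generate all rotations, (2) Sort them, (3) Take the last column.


Rotations (sorted):
  0: $daddaa -> last char: a
  1: a$dadda -> last char: a
  2: aa$dadd -> last char: d
  3: addaa$d -> last char: d
  4: daa$dad -> last char: d
  5: daddaa$ -> last char: $
  6: ddaa$da -> last char: a


BWT = aaddd$a


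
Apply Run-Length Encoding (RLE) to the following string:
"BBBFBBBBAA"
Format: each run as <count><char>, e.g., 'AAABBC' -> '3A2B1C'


Scanning runs left to right:
  i=0: run of 'B' x 3 -> '3B'
  i=3: run of 'F' x 1 -> '1F'
  i=4: run of 'B' x 4 -> '4B'
  i=8: run of 'A' x 2 -> '2A'

RLE = 3B1F4B2A


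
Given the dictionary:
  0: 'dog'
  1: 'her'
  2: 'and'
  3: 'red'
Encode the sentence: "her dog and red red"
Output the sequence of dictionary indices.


Look up each word in the dictionary:
  'her' -> 1
  'dog' -> 0
  'and' -> 2
  'red' -> 3
  'red' -> 3

Encoded: [1, 0, 2, 3, 3]


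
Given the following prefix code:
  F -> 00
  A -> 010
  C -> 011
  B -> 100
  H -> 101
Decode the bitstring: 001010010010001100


Decoding step by step:
Bits 00 -> F
Bits 101 -> H
Bits 00 -> F
Bits 100 -> B
Bits 100 -> B
Bits 011 -> C
Bits 00 -> F


Decoded message: FHFBBCF


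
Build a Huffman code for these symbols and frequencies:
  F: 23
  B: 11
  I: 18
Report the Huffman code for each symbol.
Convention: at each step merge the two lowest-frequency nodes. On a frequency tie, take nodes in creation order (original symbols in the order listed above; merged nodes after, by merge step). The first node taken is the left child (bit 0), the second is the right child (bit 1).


Huffman tree construction:
Step 1: Merge B(11) + I(18) = 29
Step 2: Merge F(23) + (B+I)(29) = 52
Read each symbol's code off the tree from the root (left child = 0, right child = 1).

Codes:
  F: 0 (length 1)
  B: 10 (length 2)
  I: 11 (length 2)
Average code length: 81/52 = 1.5577 bits/symbol


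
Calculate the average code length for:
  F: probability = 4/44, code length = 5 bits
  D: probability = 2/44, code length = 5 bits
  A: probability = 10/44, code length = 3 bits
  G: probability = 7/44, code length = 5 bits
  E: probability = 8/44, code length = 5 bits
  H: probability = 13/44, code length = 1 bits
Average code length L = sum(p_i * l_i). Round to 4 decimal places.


Weighted contributions p_i * l_i:
  F: (4/44) * 5 = 20/44
  D: (2/44) * 5 = 10/44
  A: (10/44) * 3 = 30/44
  G: (7/44) * 5 = 35/44
  E: (8/44) * 5 = 40/44
  H: (13/44) * 1 = 13/44
Sum = (20 + 10 + 30 + 35 + 40 + 13)/44 = 148/44

L = 148/44 = 3.3636 bits/symbol


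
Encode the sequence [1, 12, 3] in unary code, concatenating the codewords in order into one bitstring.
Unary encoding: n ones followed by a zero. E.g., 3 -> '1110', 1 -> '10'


Encode each number as n ones followed by a terminating 0:
  1 -> 10 (2 bits)
  12 -> 1111111111110 (13 bits)
  3 -> 1110 (4 bits)
Total length = 2 + 13 + 4 = 19 bits.

Unary([1, 12, 3]) = 1011111111111101110 (19 bits)


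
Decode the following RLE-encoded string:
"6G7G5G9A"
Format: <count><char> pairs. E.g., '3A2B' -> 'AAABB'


Expanding each <count><char> pair:
  6G -> 'GGGGGG'
  7G -> 'GGGGGGG'
  5G -> 'GGGGG'
  9A -> 'AAAAAAAAA'

Decoded = GGGGGGGGGGGGGGGGGGAAAAAAAAA


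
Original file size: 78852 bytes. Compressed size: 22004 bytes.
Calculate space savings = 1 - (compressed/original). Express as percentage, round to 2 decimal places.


ratio = compressed/original = 22004/78852 = 0.279054
savings = 1 - ratio = 1 - 0.279054 = 0.720946
as a percentage: 0.720946 * 100 = 72.09%

Space savings = 1 - 22004/78852 = 72.09%


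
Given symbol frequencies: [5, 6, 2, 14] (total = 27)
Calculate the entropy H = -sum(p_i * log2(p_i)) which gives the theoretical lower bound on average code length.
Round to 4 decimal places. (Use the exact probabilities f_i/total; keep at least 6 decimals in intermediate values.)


Per-symbol terms -p_i * log2(p_i) with p_i = f_i/27:
  p = 5/27 = 0.185185: log2(p) = -2.432959, -p*log2(p) = 0.450548
  p = 6/27 = 0.222222: log2(p) = -2.169925, -p*log2(p) = 0.482206
  p = 2/27 = 0.074074: log2(p) = -3.754888, -p*log2(p) = 0.278140
  p = 14/27 = 0.518519: log2(p) = -0.947533, -p*log2(p) = 0.491313
H = 0.450548 + 0.482206 + 0.278140 + 0.491313 = 1.702207

H = 1.7022 bits/symbol


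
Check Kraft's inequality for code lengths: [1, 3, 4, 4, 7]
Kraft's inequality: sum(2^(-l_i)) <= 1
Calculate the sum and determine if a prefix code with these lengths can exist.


Sum = 2^(-1) + 2^(-3) + 2^(-4) + 2^(-4) + 2^(-7)
    = 0.5 + 0.125 + 0.0625 + 0.0625 + 0.0078125
    = 97/128 = 0.7578125
Since 0.7578125 <= 1, Kraft's inequality IS satisfied.
A prefix code with these lengths CAN exist.

Kraft sum = 0.7578125. Satisfied.


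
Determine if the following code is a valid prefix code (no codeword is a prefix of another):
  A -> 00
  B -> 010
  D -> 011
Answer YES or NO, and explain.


Checking each pair (does one codeword prefix another?):
  A='00' vs B='010': no prefix
  A='00' vs D='011': no prefix
  B='010' vs A='00': no prefix
  B='010' vs D='011': no prefix
  D='011' vs A='00': no prefix
  D='011' vs B='010': no prefix
No violation found over all pairs.

YES -- this is a valid prefix code. No codeword is a prefix of any other codeword.


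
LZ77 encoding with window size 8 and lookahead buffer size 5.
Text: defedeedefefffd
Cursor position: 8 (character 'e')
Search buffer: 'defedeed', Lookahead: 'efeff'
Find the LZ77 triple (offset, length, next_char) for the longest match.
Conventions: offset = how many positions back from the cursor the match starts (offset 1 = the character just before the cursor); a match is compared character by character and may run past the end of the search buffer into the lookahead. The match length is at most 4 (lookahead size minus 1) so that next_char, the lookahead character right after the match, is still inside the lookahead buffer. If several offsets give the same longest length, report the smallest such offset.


Try each offset into the search buffer:
  offset=1 (pos 7, char 'd'): match length 0
  offset=2 (pos 6, char 'e'): match length 1
  offset=3 (pos 5, char 'e'): match length 1
  offset=4 (pos 4, char 'd'): match length 0
  offset=5 (pos 3, char 'e'): match length 1
  offset=6 (pos 2, char 'f'): match length 0
  offset=7 (pos 1, char 'e'): match length 3
  offset=8 (pos 0, char 'd'): match length 0
Longest match has length 3 at offset 7.
next_char = character at position 8 + 3 = 11 -> 'f'

Best match: offset=7, length=3 (matching 'efe' starting at position 1)
LZ77 triple: (7, 3, 'f')


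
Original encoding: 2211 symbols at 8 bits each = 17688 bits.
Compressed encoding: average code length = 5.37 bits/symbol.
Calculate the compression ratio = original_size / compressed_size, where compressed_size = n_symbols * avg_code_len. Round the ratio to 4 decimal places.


original_size = n_symbols * orig_bits = 2211 * 8 = 17688 bits
compressed_size = n_symbols * avg_code_len = 2211 * 5.37 = 11873.07 bits
ratio = original_size / compressed_size = 17688 / 11873.07 = 1.4898

Compression ratio = 1.4898


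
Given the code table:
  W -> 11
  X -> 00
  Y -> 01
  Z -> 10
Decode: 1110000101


Decoding:
11 -> W
10 -> Z
00 -> X
01 -> Y
01 -> Y


Result: WZXYY


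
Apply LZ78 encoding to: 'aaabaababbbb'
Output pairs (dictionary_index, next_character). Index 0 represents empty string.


LZ78 encoding steps:
Dictionary: {0: ''}
Step 1: w='' (idx 0), next='a' -> output (0, 'a'), add 'a' as idx 1
Step 2: w='a' (idx 1), next='a' -> output (1, 'a'), add 'aa' as idx 2
Step 3: w='' (idx 0), next='b' -> output (0, 'b'), add 'b' as idx 3
Step 4: w='aa' (idx 2), next='b' -> output (2, 'b'), add 'aab' as idx 4
Step 5: w='a' (idx 1), next='b' -> output (1, 'b'), add 'ab' as idx 5
Step 6: w='b' (idx 3), next='b' -> output (3, 'b'), add 'bb' as idx 6
Step 7: w='b' (idx 3), end of input -> output (3, '')


Encoded: [(0, 'a'), (1, 'a'), (0, 'b'), (2, 'b'), (1, 'b'), (3, 'b'), (3, '')]


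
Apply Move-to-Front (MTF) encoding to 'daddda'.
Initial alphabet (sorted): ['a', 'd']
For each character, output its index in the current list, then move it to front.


MTF encoding:
'd': index 1 in ['a', 'd'] -> ['d', 'a']
'a': index 1 in ['d', 'a'] -> ['a', 'd']
'd': index 1 in ['a', 'd'] -> ['d', 'a']
'd': index 0 in ['d', 'a'] -> ['d', 'a']
'd': index 0 in ['d', 'a'] -> ['d', 'a']
'a': index 1 in ['d', 'a'] -> ['a', 'd']


Output: [1, 1, 1, 0, 0, 1]


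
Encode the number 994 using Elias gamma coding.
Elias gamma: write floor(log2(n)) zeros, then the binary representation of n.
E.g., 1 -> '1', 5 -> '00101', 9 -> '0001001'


num_bits = floor(log2(994)) + 1 = 10
leading_zeros = num_bits - 1 = 9
binary(994) = 1111100010

Elias gamma(994) = '000000000' + '1111100010' = 0000000001111100010 (19 bits)


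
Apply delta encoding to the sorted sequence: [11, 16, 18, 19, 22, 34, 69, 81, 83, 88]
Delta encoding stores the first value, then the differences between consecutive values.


First value: 11
Deltas:
  16 - 11 = 5
  18 - 16 = 2
  19 - 18 = 1
  22 - 19 = 3
  34 - 22 = 12
  69 - 34 = 35
  81 - 69 = 12
  83 - 81 = 2
  88 - 83 = 5


Delta encoded: [11, 5, 2, 1, 3, 12, 35, 12, 2, 5]


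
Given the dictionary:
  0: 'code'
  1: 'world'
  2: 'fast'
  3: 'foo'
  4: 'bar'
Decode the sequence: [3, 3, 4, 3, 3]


Look up each index in the dictionary:
  3 -> 'foo'
  3 -> 'foo'
  4 -> 'bar'
  3 -> 'foo'
  3 -> 'foo'

Decoded: "foo foo bar foo foo"


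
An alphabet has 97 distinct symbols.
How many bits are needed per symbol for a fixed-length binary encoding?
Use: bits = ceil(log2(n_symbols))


log2(97) = 6.5999
Bracket: 2^6 = 64 < 97 <= 2^7 = 128
So ceil(log2(97)) = 7

bits = ceil(log2(97)) = ceil(6.5999) = 7 bits


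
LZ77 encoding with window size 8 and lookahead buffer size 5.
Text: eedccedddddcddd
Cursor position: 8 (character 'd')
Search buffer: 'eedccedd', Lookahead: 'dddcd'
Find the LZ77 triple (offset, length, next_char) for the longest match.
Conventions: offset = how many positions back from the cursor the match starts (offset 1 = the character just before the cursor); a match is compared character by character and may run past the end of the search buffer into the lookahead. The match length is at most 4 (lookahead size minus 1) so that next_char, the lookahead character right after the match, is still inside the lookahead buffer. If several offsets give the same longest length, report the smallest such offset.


Try each offset into the search buffer:
  offset=1 (pos 7, char 'd'): match length 3
  offset=2 (pos 6, char 'd'): match length 3
  offset=3 (pos 5, char 'e'): match length 0
  offset=4 (pos 4, char 'c'): match length 0
  offset=5 (pos 3, char 'c'): match length 0
  offset=6 (pos 2, char 'd'): match length 1
  offset=7 (pos 1, char 'e'): match length 0
  offset=8 (pos 0, char 'e'): match length 0
Longest match has length 3, found at offsets 1, 2; take the smallest, offset 1.
next_char = character at position 8 + 3 = 11 -> 'c'

Best match: offset=1, length=3 (matching 'ddd' starting at position 7)
LZ77 triple: (1, 3, 'c')


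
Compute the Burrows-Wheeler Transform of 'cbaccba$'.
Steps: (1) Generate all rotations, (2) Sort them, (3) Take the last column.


Rotations (sorted):
  0: $cbaccba -> last char: a
  1: a$cbaccb -> last char: b
  2: accba$cb -> last char: b
  3: ba$cbacc -> last char: c
  4: baccba$c -> last char: c
  5: cba$cbac -> last char: c
  6: cbaccba$ -> last char: $
  7: ccba$cba -> last char: a


BWT = abbccc$a


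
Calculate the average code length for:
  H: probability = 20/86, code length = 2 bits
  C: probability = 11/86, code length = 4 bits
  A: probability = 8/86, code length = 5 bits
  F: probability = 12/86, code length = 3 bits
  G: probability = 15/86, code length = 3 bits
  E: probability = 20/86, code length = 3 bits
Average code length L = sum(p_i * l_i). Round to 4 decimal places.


Weighted contributions p_i * l_i:
  H: (20/86) * 2 = 40/86
  C: (11/86) * 4 = 44/86
  A: (8/86) * 5 = 40/86
  F: (12/86) * 3 = 36/86
  G: (15/86) * 3 = 45/86
  E: (20/86) * 3 = 60/86
Sum = (40 + 44 + 40 + 36 + 45 + 60)/86 = 265/86

L = 265/86 = 3.0814 bits/symbol


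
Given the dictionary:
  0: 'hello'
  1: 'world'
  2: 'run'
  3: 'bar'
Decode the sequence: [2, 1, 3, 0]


Look up each index in the dictionary:
  2 -> 'run'
  1 -> 'world'
  3 -> 'bar'
  0 -> 'hello'

Decoded: "run world bar hello"


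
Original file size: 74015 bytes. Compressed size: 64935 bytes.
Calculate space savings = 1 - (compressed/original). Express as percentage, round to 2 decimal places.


ratio = compressed/original = 64935/74015 = 0.877322
savings = 1 - ratio = 1 - 0.877322 = 0.122678
as a percentage: 0.122678 * 100 = 12.27%

Space savings = 1 - 64935/74015 = 12.27%


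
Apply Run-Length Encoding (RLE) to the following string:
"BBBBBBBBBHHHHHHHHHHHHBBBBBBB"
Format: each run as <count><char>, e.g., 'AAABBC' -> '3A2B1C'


Scanning runs left to right:
  i=0: run of 'B' x 9 -> '9B'
  i=9: run of 'H' x 12 -> '12H'
  i=21: run of 'B' x 7 -> '7B'

RLE = 9B12H7B


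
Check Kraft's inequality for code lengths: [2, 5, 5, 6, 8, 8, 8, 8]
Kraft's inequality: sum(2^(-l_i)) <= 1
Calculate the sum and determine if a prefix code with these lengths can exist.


Sum = 2^(-2) + 2^(-5) + 2^(-5) + 2^(-6) + 2^(-8) + 2^(-8) + 2^(-8) + 2^(-8)
    = 0.25 + 0.03125 + 0.03125 + 0.015625 + 0.00390625 + 0.00390625 + 0.00390625 + 0.00390625
    = 88/256 = 0.34375
Since 0.34375 <= 1, Kraft's inequality IS satisfied.
A prefix code with these lengths CAN exist.

Kraft sum = 0.34375. Satisfied.


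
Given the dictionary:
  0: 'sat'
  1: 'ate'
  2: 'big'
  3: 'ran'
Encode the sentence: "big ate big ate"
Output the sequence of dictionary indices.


Look up each word in the dictionary:
  'big' -> 2
  'ate' -> 1
  'big' -> 2
  'ate' -> 1

Encoded: [2, 1, 2, 1]


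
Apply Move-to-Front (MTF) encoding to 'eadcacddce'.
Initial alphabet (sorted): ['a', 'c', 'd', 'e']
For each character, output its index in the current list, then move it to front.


MTF encoding:
'e': index 3 in ['a', 'c', 'd', 'e'] -> ['e', 'a', 'c', 'd']
'a': index 1 in ['e', 'a', 'c', 'd'] -> ['a', 'e', 'c', 'd']
'd': index 3 in ['a', 'e', 'c', 'd'] -> ['d', 'a', 'e', 'c']
'c': index 3 in ['d', 'a', 'e', 'c'] -> ['c', 'd', 'a', 'e']
'a': index 2 in ['c', 'd', 'a', 'e'] -> ['a', 'c', 'd', 'e']
'c': index 1 in ['a', 'c', 'd', 'e'] -> ['c', 'a', 'd', 'e']
'd': index 2 in ['c', 'a', 'd', 'e'] -> ['d', 'c', 'a', 'e']
'd': index 0 in ['d', 'c', 'a', 'e'] -> ['d', 'c', 'a', 'e']
'c': index 1 in ['d', 'c', 'a', 'e'] -> ['c', 'd', 'a', 'e']
'e': index 3 in ['c', 'd', 'a', 'e'] -> ['e', 'c', 'd', 'a']


Output: [3, 1, 3, 3, 2, 1, 2, 0, 1, 3]


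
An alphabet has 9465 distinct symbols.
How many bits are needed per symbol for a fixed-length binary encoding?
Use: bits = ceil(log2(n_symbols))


log2(9465) = 13.2084
Bracket: 2^13 = 8192 < 9465 <= 2^14 = 16384
So ceil(log2(9465)) = 14

bits = ceil(log2(9465)) = ceil(13.2084) = 14 bits


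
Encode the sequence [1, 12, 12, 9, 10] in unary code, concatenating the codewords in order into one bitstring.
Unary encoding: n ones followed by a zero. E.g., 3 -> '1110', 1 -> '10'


Encode each number as n ones followed by a terminating 0:
  1 -> 10 (2 bits)
  12 -> 1111111111110 (13 bits)
  12 -> 1111111111110 (13 bits)
  9 -> 1111111110 (10 bits)
  10 -> 11111111110 (11 bits)
Total length = 2 + 13 + 13 + 10 + 11 = 49 bits.

Unary([1, 12, 12, 9, 10]) = 1011111111111101111111111110111111111011111111110 (49 bits)


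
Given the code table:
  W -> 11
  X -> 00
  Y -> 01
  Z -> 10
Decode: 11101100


Decoding:
11 -> W
10 -> Z
11 -> W
00 -> X


Result: WZWX


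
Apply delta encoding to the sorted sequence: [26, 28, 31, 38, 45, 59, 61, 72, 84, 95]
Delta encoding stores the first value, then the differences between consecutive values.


First value: 26
Deltas:
  28 - 26 = 2
  31 - 28 = 3
  38 - 31 = 7
  45 - 38 = 7
  59 - 45 = 14
  61 - 59 = 2
  72 - 61 = 11
  84 - 72 = 12
  95 - 84 = 11


Delta encoded: [26, 2, 3, 7, 7, 14, 2, 11, 12, 11]


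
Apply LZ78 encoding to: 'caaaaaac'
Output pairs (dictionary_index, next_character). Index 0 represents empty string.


LZ78 encoding steps:
Dictionary: {0: ''}
Step 1: w='' (idx 0), next='c' -> output (0, 'c'), add 'c' as idx 1
Step 2: w='' (idx 0), next='a' -> output (0, 'a'), add 'a' as idx 2
Step 3: w='a' (idx 2), next='a' -> output (2, 'a'), add 'aa' as idx 3
Step 4: w='aa' (idx 3), next='a' -> output (3, 'a'), add 'aaa' as idx 4
Step 5: w='c' (idx 1), end of input -> output (1, '')


Encoded: [(0, 'c'), (0, 'a'), (2, 'a'), (3, 'a'), (1, '')]


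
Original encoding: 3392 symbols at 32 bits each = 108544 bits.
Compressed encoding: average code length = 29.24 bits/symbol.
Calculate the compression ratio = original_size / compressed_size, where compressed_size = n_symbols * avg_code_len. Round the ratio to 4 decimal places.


original_size = n_symbols * orig_bits = 3392 * 32 = 108544 bits
compressed_size = n_symbols * avg_code_len = 3392 * 29.24 = 99182.08 bits
ratio = original_size / compressed_size = 108544 / 99182.08 = 1.0944

Compression ratio = 1.0944


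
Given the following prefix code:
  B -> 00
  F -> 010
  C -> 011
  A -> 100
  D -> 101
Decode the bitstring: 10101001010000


Decoding step by step:
Bits 101 -> D
Bits 010 -> F
Bits 010 -> F
Bits 100 -> A
Bits 00 -> B


Decoded message: DFFAB


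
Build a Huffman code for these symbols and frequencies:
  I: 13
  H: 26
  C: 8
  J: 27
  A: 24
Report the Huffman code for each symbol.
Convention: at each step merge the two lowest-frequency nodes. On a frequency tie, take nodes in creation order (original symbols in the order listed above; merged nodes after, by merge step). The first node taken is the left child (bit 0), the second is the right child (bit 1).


Huffman tree construction:
Step 1: Merge C(8) + I(13) = 21
Step 2: Merge (C+I)(21) + A(24) = 45
Step 3: Merge H(26) + J(27) = 53
Step 4: Merge ((C+I)+A)(45) + (H+J)(53) = 98
Read each symbol's code off the tree from the root (left child = 0, right child = 1).

Codes:
  I: 001 (length 3)
  H: 10 (length 2)
  C: 000 (length 3)
  J: 11 (length 2)
  A: 01 (length 2)
Average code length: 217/98 = 2.2143 bits/symbol


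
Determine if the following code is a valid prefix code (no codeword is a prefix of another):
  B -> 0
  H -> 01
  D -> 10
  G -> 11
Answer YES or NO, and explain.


Checking each pair (does one codeword prefix another?):
  B='0' vs H='01': prefix -- VIOLATION

NO -- this is NOT a valid prefix code. B (0) is a prefix of H (01).


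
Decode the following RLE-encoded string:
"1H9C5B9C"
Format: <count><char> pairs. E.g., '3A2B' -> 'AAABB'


Expanding each <count><char> pair:
  1H -> 'H'
  9C -> 'CCCCCCCCC'
  5B -> 'BBBBB'
  9C -> 'CCCCCCCCC'

Decoded = HCCCCCCCCCBBBBBCCCCCCCCC


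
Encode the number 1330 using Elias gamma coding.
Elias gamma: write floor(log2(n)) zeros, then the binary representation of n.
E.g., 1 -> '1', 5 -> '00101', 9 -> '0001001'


num_bits = floor(log2(1330)) + 1 = 11
leading_zeros = num_bits - 1 = 10
binary(1330) = 10100110010

Elias gamma(1330) = '0000000000' + '10100110010' = 000000000010100110010 (21 bits)


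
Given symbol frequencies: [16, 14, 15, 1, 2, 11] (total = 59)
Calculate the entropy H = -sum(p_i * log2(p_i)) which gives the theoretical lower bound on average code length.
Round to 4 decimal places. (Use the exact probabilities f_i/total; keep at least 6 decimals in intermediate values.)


Per-symbol terms -p_i * log2(p_i) with p_i = f_i/59:
  p = 16/59 = 0.271186: log2(p) = -1.882643, -p*log2(p) = 0.510547
  p = 14/59 = 0.237288: log2(p) = -2.075288, -p*log2(p) = 0.492441
  p = 15/59 = 0.254237: log2(p) = -1.975752, -p*log2(p) = 0.502310
  p = 1/59 = 0.016949: log2(p) = -5.882643, -p*log2(p) = 0.099706
  p = 2/59 = 0.033898: log2(p) = -4.882643, -p*log2(p) = 0.165513
  p = 11/59 = 0.186441: log2(p) = -2.423211, -p*log2(p) = 0.451785
H = 0.510547 + 0.492441 + 0.502310 + 0.099706 + 0.165513 + 0.451785 = 2.222302

H = 2.2223 bits/symbol


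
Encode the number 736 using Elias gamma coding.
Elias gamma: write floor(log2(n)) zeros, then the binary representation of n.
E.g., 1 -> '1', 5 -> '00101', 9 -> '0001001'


num_bits = floor(log2(736)) + 1 = 10
leading_zeros = num_bits - 1 = 9
binary(736) = 1011100000

Elias gamma(736) = '000000000' + '1011100000' = 0000000001011100000 (19 bits)


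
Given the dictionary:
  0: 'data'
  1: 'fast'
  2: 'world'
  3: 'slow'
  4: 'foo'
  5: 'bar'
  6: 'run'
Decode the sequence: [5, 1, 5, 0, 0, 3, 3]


Look up each index in the dictionary:
  5 -> 'bar'
  1 -> 'fast'
  5 -> 'bar'
  0 -> 'data'
  0 -> 'data'
  3 -> 'slow'
  3 -> 'slow'

Decoded: "bar fast bar data data slow slow"


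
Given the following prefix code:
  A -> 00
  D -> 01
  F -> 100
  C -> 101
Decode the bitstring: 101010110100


Decoding step by step:
Bits 101 -> C
Bits 01 -> D
Bits 01 -> D
Bits 101 -> C
Bits 00 -> A


Decoded message: CDDCA


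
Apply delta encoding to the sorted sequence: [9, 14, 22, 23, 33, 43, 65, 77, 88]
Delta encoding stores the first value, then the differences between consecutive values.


First value: 9
Deltas:
  14 - 9 = 5
  22 - 14 = 8
  23 - 22 = 1
  33 - 23 = 10
  43 - 33 = 10
  65 - 43 = 22
  77 - 65 = 12
  88 - 77 = 11


Delta encoded: [9, 5, 8, 1, 10, 10, 22, 12, 11]


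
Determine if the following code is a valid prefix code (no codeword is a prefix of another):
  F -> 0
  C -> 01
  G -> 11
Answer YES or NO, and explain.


Checking each pair (does one codeword prefix another?):
  F='0' vs C='01': prefix -- VIOLATION

NO -- this is NOT a valid prefix code. F (0) is a prefix of C (01).


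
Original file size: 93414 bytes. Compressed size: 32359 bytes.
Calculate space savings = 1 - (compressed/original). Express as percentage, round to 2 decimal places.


ratio = compressed/original = 32359/93414 = 0.346404
savings = 1 - ratio = 1 - 0.346404 = 0.653596
as a percentage: 0.653596 * 100 = 65.36%

Space savings = 1 - 32359/93414 = 65.36%


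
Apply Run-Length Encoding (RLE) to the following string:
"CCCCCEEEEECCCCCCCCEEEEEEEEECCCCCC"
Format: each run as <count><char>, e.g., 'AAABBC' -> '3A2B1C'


Scanning runs left to right:
  i=0: run of 'C' x 5 -> '5C'
  i=5: run of 'E' x 5 -> '5E'
  i=10: run of 'C' x 8 -> '8C'
  i=18: run of 'E' x 9 -> '9E'
  i=27: run of 'C' x 6 -> '6C'

RLE = 5C5E8C9E6C


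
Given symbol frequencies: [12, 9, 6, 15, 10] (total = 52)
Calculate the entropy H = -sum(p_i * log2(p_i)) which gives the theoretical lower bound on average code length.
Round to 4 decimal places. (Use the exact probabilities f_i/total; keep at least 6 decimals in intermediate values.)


Per-symbol terms -p_i * log2(p_i) with p_i = f_i/52:
  p = 12/52 = 0.230769: log2(p) = -2.115477, -p*log2(p) = 0.488187
  p = 9/52 = 0.173077: log2(p) = -2.530515, -p*log2(p) = 0.437974
  p = 6/52 = 0.115385: log2(p) = -3.115477, -p*log2(p) = 0.359478
  p = 15/52 = 0.288462: log2(p) = -1.793549, -p*log2(p) = 0.517370
  p = 10/52 = 0.192308: log2(p) = -2.378512, -p*log2(p) = 0.457406
H = 0.488187 + 0.437974 + 0.359478 + 0.517370 + 0.457406 = 2.260415

H = 2.2604 bits/symbol


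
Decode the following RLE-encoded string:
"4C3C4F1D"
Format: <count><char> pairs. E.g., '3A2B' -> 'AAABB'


Expanding each <count><char> pair:
  4C -> 'CCCC'
  3C -> 'CCC'
  4F -> 'FFFF'
  1D -> 'D'

Decoded = CCCCCCCFFFFD


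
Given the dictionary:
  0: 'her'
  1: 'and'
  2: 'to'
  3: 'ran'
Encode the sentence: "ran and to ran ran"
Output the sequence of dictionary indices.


Look up each word in the dictionary:
  'ran' -> 3
  'and' -> 1
  'to' -> 2
  'ran' -> 3
  'ran' -> 3

Encoded: [3, 1, 2, 3, 3]


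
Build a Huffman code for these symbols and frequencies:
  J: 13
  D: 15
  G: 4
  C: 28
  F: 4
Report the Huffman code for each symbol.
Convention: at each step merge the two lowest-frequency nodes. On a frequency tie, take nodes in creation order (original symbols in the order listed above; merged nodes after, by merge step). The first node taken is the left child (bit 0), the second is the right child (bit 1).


Huffman tree construction:
Step 1: Merge G(4) + F(4) = 8
Step 2: Merge (G+F)(8) + J(13) = 21
Step 3: Merge D(15) + ((G+F)+J)(21) = 36
Step 4: Merge C(28) + (D+((G+F)+J))(36) = 64
Read each symbol's code off the tree from the root (left child = 0, right child = 1).

Codes:
  J: 111 (length 3)
  D: 10 (length 2)
  G: 1100 (length 4)
  C: 0 (length 1)
  F: 1101 (length 4)
Average code length: 129/64 = 2.0156 bits/symbol


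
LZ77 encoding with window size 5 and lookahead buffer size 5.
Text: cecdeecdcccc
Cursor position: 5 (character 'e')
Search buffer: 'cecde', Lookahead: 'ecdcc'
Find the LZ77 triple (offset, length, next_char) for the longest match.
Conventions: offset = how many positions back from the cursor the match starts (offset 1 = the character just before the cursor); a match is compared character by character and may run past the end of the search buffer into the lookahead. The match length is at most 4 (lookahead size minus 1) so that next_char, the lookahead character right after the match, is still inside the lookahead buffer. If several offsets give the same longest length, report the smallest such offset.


Try each offset into the search buffer:
  offset=1 (pos 4, char 'e'): match length 1
  offset=2 (pos 3, char 'd'): match length 0
  offset=3 (pos 2, char 'c'): match length 0
  offset=4 (pos 1, char 'e'): match length 3
  offset=5 (pos 0, char 'c'): match length 0
Longest match has length 3 at offset 4.
next_char = character at position 5 + 3 = 8 -> 'c'

Best match: offset=4, length=3 (matching 'ecd' starting at position 1)
LZ77 triple: (4, 3, 'c')


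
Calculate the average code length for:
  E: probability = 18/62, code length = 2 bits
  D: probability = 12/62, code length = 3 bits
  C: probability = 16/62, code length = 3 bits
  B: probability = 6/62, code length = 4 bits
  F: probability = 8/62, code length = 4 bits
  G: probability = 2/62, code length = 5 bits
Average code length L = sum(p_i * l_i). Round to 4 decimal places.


Weighted contributions p_i * l_i:
  E: (18/62) * 2 = 36/62
  D: (12/62) * 3 = 36/62
  C: (16/62) * 3 = 48/62
  B: (6/62) * 4 = 24/62
  F: (8/62) * 4 = 32/62
  G: (2/62) * 5 = 10/62
Sum = (36 + 36 + 48 + 24 + 32 + 10)/62 = 186/62

L = 186/62 = 3.0000 bits/symbol


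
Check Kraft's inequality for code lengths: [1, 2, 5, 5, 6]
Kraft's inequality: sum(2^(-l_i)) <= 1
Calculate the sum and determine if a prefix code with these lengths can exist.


Sum = 2^(-1) + 2^(-2) + 2^(-5) + 2^(-5) + 2^(-6)
    = 0.5 + 0.25 + 0.03125 + 0.03125 + 0.015625
    = 53/64 = 0.828125
Since 0.828125 <= 1, Kraft's inequality IS satisfied.
A prefix code with these lengths CAN exist.

Kraft sum = 0.828125. Satisfied.


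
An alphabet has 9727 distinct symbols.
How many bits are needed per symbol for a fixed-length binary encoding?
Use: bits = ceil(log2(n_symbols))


log2(9727) = 13.2478
Bracket: 2^13 = 8192 < 9727 <= 2^14 = 16384
So ceil(log2(9727)) = 14

bits = ceil(log2(9727)) = ceil(13.2478) = 14 bits


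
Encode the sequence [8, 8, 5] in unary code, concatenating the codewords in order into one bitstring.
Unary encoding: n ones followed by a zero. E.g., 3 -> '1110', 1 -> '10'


Encode each number as n ones followed by a terminating 0:
  8 -> 111111110 (9 bits)
  8 -> 111111110 (9 bits)
  5 -> 111110 (6 bits)
Total length = 9 + 9 + 6 = 24 bits.

Unary([8, 8, 5]) = 111111110111111110111110 (24 bits)


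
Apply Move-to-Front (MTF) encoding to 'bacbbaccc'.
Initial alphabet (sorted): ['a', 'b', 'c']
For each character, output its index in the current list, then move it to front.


MTF encoding:
'b': index 1 in ['a', 'b', 'c'] -> ['b', 'a', 'c']
'a': index 1 in ['b', 'a', 'c'] -> ['a', 'b', 'c']
'c': index 2 in ['a', 'b', 'c'] -> ['c', 'a', 'b']
'b': index 2 in ['c', 'a', 'b'] -> ['b', 'c', 'a']
'b': index 0 in ['b', 'c', 'a'] -> ['b', 'c', 'a']
'a': index 2 in ['b', 'c', 'a'] -> ['a', 'b', 'c']
'c': index 2 in ['a', 'b', 'c'] -> ['c', 'a', 'b']
'c': index 0 in ['c', 'a', 'b'] -> ['c', 'a', 'b']
'c': index 0 in ['c', 'a', 'b'] -> ['c', 'a', 'b']


Output: [1, 1, 2, 2, 0, 2, 2, 0, 0]


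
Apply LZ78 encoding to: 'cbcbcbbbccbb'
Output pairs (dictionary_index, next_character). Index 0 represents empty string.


LZ78 encoding steps:
Dictionary: {0: ''}
Step 1: w='' (idx 0), next='c' -> output (0, 'c'), add 'c' as idx 1
Step 2: w='' (idx 0), next='b' -> output (0, 'b'), add 'b' as idx 2
Step 3: w='c' (idx 1), next='b' -> output (1, 'b'), add 'cb' as idx 3
Step 4: w='cb' (idx 3), next='b' -> output (3, 'b'), add 'cbb' as idx 4
Step 5: w='b' (idx 2), next='c' -> output (2, 'c'), add 'bc' as idx 5
Step 6: w='cbb' (idx 4), end of input -> output (4, '')


Encoded: [(0, 'c'), (0, 'b'), (1, 'b'), (3, 'b'), (2, 'c'), (4, '')]


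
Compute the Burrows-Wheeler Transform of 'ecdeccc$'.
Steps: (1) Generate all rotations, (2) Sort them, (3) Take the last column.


Rotations (sorted):
  0: $ecdeccc -> last char: c
  1: c$ecdecc -> last char: c
  2: cc$ecdec -> last char: c
  3: ccc$ecde -> last char: e
  4: cdeccc$e -> last char: e
  5: deccc$ec -> last char: c
  6: eccc$ecd -> last char: d
  7: ecdeccc$ -> last char: $


BWT = ccceecd$


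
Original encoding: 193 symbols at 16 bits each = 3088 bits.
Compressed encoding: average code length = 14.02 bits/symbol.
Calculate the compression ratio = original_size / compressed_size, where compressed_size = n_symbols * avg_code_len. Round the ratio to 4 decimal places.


original_size = n_symbols * orig_bits = 193 * 16 = 3088 bits
compressed_size = n_symbols * avg_code_len = 193 * 14.02 = 2705.86 bits
ratio = original_size / compressed_size = 3088 / 2705.86 = 1.1412

Compression ratio = 1.1412


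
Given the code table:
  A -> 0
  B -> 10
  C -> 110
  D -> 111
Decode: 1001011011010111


Decoding:
10 -> B
0 -> A
10 -> B
110 -> C
110 -> C
10 -> B
111 -> D


Result: BABCCBD


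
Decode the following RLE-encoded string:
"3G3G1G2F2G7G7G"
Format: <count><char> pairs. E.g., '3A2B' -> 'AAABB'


Expanding each <count><char> pair:
  3G -> 'GGG'
  3G -> 'GGG'
  1G -> 'G'
  2F -> 'FF'
  2G -> 'GG'
  7G -> 'GGGGGGG'
  7G -> 'GGGGGGG'

Decoded = GGGGGGGFFGGGGGGGGGGGGGGGG
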